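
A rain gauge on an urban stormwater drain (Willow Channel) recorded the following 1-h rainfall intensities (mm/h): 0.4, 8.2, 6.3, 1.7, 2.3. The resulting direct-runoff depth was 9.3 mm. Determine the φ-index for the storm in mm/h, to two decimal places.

Only the 2 blocks with intensity above φ contribute runoff: 8.2, 6.3 mm/h.
Σ(I−φ)·Δt = d  ⇒  (8.2+6.3 − 2φ)·1 = 9.3
φ = (14.50 − 9.3/1) / 2 = 2.60 mm/h.

φ ≈ 2.60 mm/h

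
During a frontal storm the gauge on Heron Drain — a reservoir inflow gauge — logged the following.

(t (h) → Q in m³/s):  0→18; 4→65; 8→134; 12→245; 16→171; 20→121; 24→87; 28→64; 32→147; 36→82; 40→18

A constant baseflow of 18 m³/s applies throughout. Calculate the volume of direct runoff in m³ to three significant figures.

V ≈ 1.37 × 10^7 m³

Direct-runoff ordinates (Q − Q_b): 0.0, 47.0, 116.0, 227.0, 153.0, 103.0, 69.0, 46.0, 129.0, 64.0, 0.0 m³/s.
ΣQ_DR = 954.0 m³/s.
With Δt = 4 h = 14400 s, V = ΣQ_DR · Δt = 954.0 × 14400 = 1.37 × 10^7 m³.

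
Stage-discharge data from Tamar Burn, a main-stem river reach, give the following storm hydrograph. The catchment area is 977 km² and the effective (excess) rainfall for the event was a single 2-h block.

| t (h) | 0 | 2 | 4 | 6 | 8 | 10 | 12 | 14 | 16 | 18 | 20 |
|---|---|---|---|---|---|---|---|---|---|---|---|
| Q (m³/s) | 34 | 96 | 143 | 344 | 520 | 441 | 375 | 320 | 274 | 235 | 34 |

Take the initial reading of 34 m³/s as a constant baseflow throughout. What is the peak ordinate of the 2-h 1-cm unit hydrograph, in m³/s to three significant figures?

Direct runoff: 0.0, 62.0, 109.0, 310.0, 486.0, 407.0, 341.0, 286.0, 240.0, 201.0, 0.0 m³/s; ΣQ_DR = 2442 m³/s, peak = 486.0 m³/s.
Runoff depth d = ΣQ_DR·Δt / A = 2442 × 7200 / (977 km²) = 18.00 mm.
The 1-cm UH is the DRH scaled by (10 mm)/d, so U_p = 486.0 × 10/18.00 = 270 m³/s.

U_p ≈ 270 m³/s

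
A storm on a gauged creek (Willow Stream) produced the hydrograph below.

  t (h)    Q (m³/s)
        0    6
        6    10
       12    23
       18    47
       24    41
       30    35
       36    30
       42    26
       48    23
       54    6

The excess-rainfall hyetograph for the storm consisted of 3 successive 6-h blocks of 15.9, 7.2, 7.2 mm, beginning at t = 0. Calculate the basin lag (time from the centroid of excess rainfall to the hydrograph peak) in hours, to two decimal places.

t_L ≈ 10.72 h

Centroid of excess rainfall: t_c = Σ P_i·t̄_i / ΣP_i = 7.2772 h (block centres at 3, 9, 15 h).
Hydrograph peak occurs at t = 18 h, so basin lag t_L = 18 − 7.2772 = 10.72 h.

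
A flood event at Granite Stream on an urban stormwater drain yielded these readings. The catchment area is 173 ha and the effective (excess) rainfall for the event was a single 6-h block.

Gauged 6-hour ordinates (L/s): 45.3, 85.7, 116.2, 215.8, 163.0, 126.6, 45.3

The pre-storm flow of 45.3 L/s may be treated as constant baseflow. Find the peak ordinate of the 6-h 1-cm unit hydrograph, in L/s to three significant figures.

Direct runoff: 0.0, 40.4, 70.9, 170.5, 117.7, 81.3, 0.0 L/s; ΣQ_DR = 480.8 L/s, peak = 170.5 L/s.
Runoff depth d = ΣQ_DR·Δt / A = 480.8 × 21600 / (173 ha) = 6.003 mm.
The 1-cm UH is the DRH scaled by (10 mm)/d, so U_p = 170.5 × 10/6.003 = 284 L/s.

U_p ≈ 284 L/s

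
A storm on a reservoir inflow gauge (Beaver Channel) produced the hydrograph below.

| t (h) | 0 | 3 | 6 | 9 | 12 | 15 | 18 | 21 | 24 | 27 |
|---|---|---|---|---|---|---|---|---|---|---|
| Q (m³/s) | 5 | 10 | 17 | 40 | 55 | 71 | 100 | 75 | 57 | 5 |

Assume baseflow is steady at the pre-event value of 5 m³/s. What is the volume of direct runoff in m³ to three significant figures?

Direct-runoff ordinates (Q − Q_b): 0.0, 5.0, 12.0, 35.0, 50.0, 66.0, 95.0, 70.0, 52.0, 0.0 m³/s.
ΣQ_DR = 385.0 m³/s.
With Δt = 3 h = 10800 s, V = ΣQ_DR · Δt = 385.0 × 10800 = 4.16 × 10^6 m³.

V ≈ 4.16 × 10^6 m³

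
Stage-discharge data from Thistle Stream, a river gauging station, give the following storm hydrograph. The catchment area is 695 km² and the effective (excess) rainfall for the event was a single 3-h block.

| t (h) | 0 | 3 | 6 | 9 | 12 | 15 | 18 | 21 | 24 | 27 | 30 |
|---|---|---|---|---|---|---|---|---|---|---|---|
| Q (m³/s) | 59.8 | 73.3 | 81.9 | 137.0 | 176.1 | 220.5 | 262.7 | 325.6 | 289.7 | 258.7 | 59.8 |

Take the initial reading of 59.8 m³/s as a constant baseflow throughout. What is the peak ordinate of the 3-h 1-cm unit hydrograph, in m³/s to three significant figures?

Direct runoff: 0.0, 13.5, 22.1, 77.2, 116.3, 160.7, 202.9, 265.8, 229.9, 198.9, 0.0 m³/s; ΣQ_DR = 1287 m³/s, peak = 265.8 m³/s.
Runoff depth d = ΣQ_DR·Δt / A = 1287 × 10800 / (695 km²) = 20.00 mm.
The 1-cm UH is the DRH scaled by (10 mm)/d, so U_p = 265.8 × 10/20.00 = 133 m³/s.

U_p ≈ 133 m³/s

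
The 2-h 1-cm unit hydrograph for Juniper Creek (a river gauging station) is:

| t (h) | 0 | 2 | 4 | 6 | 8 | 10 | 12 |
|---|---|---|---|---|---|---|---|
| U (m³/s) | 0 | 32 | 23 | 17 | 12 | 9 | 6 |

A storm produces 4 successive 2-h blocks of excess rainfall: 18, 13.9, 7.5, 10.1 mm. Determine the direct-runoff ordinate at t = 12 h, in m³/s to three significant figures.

Q ≈ 49.5 m³/s

By discrete convolution, Q_j = Σ (P_i / 10 mm) · U_{j−i}.
At t = 12 h (j=6): Q = (18/10)·6 + (13.9/10)·9 + (7.5/10)·12 + (10.1/10)·17 = 49.5 m³/s.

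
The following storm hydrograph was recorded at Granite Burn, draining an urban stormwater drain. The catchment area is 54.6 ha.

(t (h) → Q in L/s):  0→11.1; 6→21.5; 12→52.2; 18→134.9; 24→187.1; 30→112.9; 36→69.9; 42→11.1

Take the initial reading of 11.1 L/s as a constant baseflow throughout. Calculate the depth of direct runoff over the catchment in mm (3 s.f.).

Direct runoff: 0.0, 10.4, 41.1, 123.8, 176.0, 101.8, 58.8, 0.0 L/s; ΣQ_DR = 511.9 L/s.
V = ΣQ_DR · Δt = 511.9 × 21600 s = 1.106 × 10^7 L.
Over A = 54.6 ha, depth = V / A = 20.3 mm.

d ≈ 20.3 mm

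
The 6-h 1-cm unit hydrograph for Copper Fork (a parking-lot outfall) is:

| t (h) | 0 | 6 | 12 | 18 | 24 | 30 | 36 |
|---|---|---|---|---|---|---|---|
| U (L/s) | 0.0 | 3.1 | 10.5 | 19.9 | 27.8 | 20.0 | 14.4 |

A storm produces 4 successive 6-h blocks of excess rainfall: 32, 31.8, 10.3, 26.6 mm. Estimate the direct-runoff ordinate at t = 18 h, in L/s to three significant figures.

By discrete convolution, Q_j = Σ (P_i / 10 mm) · U_{j−i}.
At t = 18 h (j=3): Q = (32/10)·19.9 + (31.8/10)·10.5 + (10.3/10)·3.1 + (26.6/10)·0.0 = 100 L/s.

Q ≈ 100 L/s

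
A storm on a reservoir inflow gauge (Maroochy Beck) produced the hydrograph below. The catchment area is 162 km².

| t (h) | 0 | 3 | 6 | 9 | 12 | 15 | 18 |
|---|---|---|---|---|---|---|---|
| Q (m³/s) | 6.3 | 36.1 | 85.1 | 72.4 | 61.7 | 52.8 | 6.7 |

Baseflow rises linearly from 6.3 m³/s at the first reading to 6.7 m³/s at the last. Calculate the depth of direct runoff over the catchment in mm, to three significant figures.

Direct runoff: 0.00, 29.73, 78.67, 65.90, 55.13, 46.17, 0.00 m³/s; ΣQ_DR = 275.6 m³/s.
V = ΣQ_DR · Δt = 275.6 × 10800 s = 2.976 × 10^6 m³.
Over A = 162 km², depth = V / A = 18.4 mm.

d ≈ 18.4 mm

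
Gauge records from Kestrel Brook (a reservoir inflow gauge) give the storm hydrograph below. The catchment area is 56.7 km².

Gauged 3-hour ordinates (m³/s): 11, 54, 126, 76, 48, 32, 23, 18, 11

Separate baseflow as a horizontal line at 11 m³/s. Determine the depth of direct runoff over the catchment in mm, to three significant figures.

d ≈ 57.1 mm

Direct runoff: 0.0, 43.0, 115.0, 65.0, 37.0, 21.0, 12.0, 7.0, 0.0 m³/s; ΣQ_DR = 300.0 m³/s.
V = ΣQ_DR · Δt = 300.0 × 10800 s = 3.240 × 10^6 m³.
Over A = 56.7 km², depth = V / A = 57.1 mm.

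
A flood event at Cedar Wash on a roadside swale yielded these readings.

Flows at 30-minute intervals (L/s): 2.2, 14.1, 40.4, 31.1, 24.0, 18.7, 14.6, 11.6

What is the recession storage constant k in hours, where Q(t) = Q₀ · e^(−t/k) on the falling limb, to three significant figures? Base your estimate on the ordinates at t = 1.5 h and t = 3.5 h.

k ≈ 2.03 h

On the falling limb, Q drops from 31.1 to 11.6 L/s between t = 1.5 h and t = 3.5 h (Δt = 2 h).
k = −Δt / ln(Q₂/Q₁) = −2 / ln(11.6/31.1) = 2.03 h.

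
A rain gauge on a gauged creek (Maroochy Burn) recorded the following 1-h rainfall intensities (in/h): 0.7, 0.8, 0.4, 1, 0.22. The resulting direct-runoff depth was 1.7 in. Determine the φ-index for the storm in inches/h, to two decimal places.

Only the 4 blocks with intensity above φ contribute runoff: 0.7, 0.8, 0.4, 1 in/h.
Σ(I−φ)·Δt = d  ⇒  (0.7+0.8+0.4+1 − 4φ)·1 = 1.7
φ = (2.900 − 1.7/1) / 4 = 0.30 in/h.

φ ≈ 0.30 in/h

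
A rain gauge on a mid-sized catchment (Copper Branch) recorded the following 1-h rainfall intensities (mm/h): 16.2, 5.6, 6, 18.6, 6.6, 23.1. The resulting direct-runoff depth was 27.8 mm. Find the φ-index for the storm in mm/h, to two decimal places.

φ ≈ 10.03 mm/h

Only the 3 blocks with intensity above φ contribute runoff: 16.2, 18.6, 23.1 mm/h.
Σ(I−φ)·Δt = d  ⇒  (16.2+18.6+23.1 − 3φ)·1 = 27.8
φ = (57.90 − 27.8/1) / 3 = 10.03 mm/h.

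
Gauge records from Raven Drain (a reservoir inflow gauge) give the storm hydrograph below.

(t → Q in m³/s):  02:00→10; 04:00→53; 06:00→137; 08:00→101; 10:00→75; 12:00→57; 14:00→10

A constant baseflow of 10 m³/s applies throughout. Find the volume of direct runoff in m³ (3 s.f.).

V ≈ 2.69 × 10^6 m³

Direct-runoff ordinates (Q − Q_b): 0.0, 43.0, 127.0, 91.0, 65.0, 47.0, 0.0 m³/s.
ΣQ_DR = 373.0 m³/s.
With Δt = 2 h = 7200 s, V = ΣQ_DR · Δt = 373.0 × 7200 = 2.69 × 10^6 m³.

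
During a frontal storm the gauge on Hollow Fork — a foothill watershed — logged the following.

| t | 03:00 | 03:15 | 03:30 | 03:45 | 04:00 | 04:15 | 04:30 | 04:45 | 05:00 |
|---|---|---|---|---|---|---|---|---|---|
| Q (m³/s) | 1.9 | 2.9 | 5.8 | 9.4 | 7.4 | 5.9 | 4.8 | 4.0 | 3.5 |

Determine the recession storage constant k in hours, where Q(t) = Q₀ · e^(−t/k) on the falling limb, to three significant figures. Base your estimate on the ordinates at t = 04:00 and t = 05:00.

k ≈ 1.34 h

On the falling limb, Q drops from 7.4 to 3.5 m³/s between t = 04:00 and t = 05:00 (Δt = 1 h).
k = −Δt / ln(Q₂/Q₁) = −1 / ln(3.5/7.4) = 1.34 h.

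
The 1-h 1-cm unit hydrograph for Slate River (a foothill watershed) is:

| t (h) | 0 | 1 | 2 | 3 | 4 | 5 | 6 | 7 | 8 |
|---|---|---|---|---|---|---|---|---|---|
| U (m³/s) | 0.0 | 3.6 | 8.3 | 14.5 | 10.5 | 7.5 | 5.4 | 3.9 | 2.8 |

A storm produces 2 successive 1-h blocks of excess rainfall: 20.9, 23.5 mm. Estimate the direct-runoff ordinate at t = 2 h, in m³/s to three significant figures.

By discrete convolution, Q_j = Σ (P_i / 10 mm) · U_{j−i}.
At t = 2 h (j=2): Q = (20.9/10)·8.3 + (23.5/10)·3.6 = 25.8 m³/s.

Q ≈ 25.8 m³/s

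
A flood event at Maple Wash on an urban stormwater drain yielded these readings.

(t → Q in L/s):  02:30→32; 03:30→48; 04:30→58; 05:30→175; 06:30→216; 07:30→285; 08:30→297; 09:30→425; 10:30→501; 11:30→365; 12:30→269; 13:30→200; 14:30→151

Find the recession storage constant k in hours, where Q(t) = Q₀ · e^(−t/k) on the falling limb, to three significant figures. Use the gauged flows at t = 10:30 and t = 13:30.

k ≈ 3.27 h

On the falling limb, Q drops from 501 to 200 L/s between t = 10:30 and t = 13:30 (Δt = 3 h).
k = −Δt / ln(Q₂/Q₁) = −3 / ln(200/501) = 3.27 h.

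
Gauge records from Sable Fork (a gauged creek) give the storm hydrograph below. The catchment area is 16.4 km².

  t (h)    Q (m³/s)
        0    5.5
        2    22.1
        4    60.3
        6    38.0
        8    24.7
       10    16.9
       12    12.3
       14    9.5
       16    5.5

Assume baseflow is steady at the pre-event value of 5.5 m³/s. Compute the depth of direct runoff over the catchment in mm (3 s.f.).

d ≈ 63.8 mm

Direct runoff: 0.0, 16.6, 54.8, 32.5, 19.2, 11.4, 6.8, 4.0, 0.0 m³/s; ΣQ_DR = 145.3 m³/s.
V = ΣQ_DR · Δt = 145.3 × 7200 s = 1.046 × 10^6 m³.
Over A = 16.4 km², depth = V / A = 63.8 mm.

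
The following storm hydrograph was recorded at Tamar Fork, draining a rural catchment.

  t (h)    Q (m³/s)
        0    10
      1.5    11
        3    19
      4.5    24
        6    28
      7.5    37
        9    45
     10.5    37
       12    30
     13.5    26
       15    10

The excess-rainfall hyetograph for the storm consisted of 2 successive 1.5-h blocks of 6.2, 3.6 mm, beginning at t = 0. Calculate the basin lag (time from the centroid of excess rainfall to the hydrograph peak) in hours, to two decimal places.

Centroid of excess rainfall: t_c = Σ P_i·t̄_i / ΣP_i = 1.3010 h (block centres at 0.75, 2.25 h).
Hydrograph peak occurs at t = 9 h, so basin lag t_L = 9 − 1.3010 = 7.70 h.

t_L ≈ 7.70 h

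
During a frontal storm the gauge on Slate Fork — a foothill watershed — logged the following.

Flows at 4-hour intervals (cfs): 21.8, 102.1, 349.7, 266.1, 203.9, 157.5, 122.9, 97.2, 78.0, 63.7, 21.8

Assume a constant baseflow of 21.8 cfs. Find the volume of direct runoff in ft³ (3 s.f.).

V ≈ 1.79 × 10^7 ft³

Direct-runoff ordinates (Q − Q_b): 0.0, 80.3, 327.9, 244.3, 182.1, 135.7, 101.1, 75.4, 56.2, 41.9, 0.0 cfs.
ΣQ_DR = 1245 cfs.
With Δt = 4 h = 14400 s, V = ΣQ_DR · Δt = 1245 × 14400 = 1.79 × 10^7 ft³.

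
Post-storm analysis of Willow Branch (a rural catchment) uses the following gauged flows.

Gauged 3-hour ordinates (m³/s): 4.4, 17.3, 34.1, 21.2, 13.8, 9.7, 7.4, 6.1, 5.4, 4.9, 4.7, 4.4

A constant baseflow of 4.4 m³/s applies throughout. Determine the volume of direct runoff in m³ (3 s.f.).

Direct-runoff ordinates (Q − Q_b): 0.0, 12.9, 29.7, 16.8, 9.4, 5.3, 3.0, 1.7, 1.0, 0.5, 0.3, 0.0 m³/s.
ΣQ_DR = 80.60 m³/s.
With Δt = 3 h = 10800 s, V = ΣQ_DR · Δt = 80.60 × 10800 = 8.70 × 10^5 m³.

V ≈ 8.70 × 10^5 m³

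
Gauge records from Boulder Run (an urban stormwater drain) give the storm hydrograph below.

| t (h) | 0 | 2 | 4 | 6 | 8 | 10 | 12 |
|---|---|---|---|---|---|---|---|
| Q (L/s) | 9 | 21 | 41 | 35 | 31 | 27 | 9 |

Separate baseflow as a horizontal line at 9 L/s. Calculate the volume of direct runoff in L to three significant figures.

V ≈ 7.92 × 10^5 L

Direct-runoff ordinates (Q − Q_b): 0.0, 12.0, 32.0, 26.0, 22.0, 18.0, 0.0 L/s.
ΣQ_DR = 110.0 L/s.
With Δt = 2 h = 7200 s, V = ΣQ_DR · Δt = 110.0 × 7200 = 7.92 × 10^5 L.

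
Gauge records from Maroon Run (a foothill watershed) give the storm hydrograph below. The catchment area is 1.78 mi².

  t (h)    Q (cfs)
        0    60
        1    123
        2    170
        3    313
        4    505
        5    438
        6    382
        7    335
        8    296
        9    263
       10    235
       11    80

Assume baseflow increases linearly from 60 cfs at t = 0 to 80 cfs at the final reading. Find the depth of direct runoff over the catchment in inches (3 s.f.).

d ≈ 2.05 in

Direct runoff: 0.00, 61.18, 106.36, 247.55, 437.73, 368.91, 311.09, 262.27, 221.45, 186.64, 156.82, 0.00 cfs; ΣQ_DR = 2360 cfs.
V = ΣQ_DR · Δt = 2360 × 3600 s = 8.496 × 10^6 ft³.
Over A = 1.78 mi², depth = V / A = 2.05 in.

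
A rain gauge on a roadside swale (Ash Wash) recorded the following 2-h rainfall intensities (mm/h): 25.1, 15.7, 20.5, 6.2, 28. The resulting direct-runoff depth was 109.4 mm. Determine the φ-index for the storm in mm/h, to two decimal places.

Only the 4 blocks with intensity above φ contribute runoff: 25.1, 15.7, 20.5, 28 mm/h.
Σ(I−φ)·Δt = d  ⇒  (25.1+15.7+20.5+28 − 4φ)·2 = 109.4
φ = (89.30 − 109.4/2) / 4 = 8.65 mm/h.

φ ≈ 8.65 mm/h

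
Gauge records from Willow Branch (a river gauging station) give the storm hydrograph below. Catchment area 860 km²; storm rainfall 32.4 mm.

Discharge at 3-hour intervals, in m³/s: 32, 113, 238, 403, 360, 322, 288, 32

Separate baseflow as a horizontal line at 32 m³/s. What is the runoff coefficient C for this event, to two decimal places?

ΣQ_DR = 1532 m³/s; V = ΣQ_DR·Δt = 1.655 × 10^7 m³.
Runoff depth d = V / A = 19.24 mm.
C = d / P = 19.24 / 32.4 = 0.59.

C ≈ 0.59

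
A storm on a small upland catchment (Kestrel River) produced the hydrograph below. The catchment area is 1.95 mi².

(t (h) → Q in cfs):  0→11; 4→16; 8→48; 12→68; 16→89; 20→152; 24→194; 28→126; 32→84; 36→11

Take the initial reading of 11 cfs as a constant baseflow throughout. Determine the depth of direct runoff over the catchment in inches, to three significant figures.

Direct runoff: 0.0, 5.0, 37.0, 57.0, 78.0, 141.0, 183.0, 115.0, 73.0, 0.0 cfs; ΣQ_DR = 689.0 cfs.
V = ΣQ_DR · Δt = 689.0 × 14400 s = 9.922 × 10^6 ft³.
Over A = 1.95 mi², depth = V / A = 2.19 in.

d ≈ 2.19 in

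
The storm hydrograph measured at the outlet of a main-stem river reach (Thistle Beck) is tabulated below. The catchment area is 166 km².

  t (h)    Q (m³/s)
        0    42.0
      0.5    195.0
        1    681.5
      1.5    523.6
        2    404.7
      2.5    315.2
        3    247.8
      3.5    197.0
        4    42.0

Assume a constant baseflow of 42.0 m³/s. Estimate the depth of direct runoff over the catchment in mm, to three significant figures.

d ≈ 24.6 mm

Direct runoff: 0.0, 153.0, 639.5, 481.6, 362.7, 273.2, 205.8, 155.0, 0.0 m³/s; ΣQ_DR = 2271 m³/s.
V = ΣQ_DR · Δt = 2271 × 1800 s = 4.087 × 10^6 m³.
Over A = 166 km², depth = V / A = 24.6 mm.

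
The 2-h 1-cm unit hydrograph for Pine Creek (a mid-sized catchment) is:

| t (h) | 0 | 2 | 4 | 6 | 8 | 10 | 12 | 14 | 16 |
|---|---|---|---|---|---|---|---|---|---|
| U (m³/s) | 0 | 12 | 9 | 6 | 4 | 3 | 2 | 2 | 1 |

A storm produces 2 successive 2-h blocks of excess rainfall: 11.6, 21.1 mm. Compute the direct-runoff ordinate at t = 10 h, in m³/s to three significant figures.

Q ≈ 11.9 m³/s

By discrete convolution, Q_j = Σ (P_i / 10 mm) · U_{j−i}.
At t = 10 h (j=5): Q = (11.6/10)·3 + (21.1/10)·4 = 11.9 m³/s.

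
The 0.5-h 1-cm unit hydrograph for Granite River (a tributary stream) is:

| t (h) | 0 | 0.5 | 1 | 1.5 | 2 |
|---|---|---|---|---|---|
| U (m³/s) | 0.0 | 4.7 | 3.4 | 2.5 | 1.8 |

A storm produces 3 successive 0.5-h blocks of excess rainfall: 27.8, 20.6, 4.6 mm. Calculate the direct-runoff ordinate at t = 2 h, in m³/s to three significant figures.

Q ≈ 11.7 m³/s

By discrete convolution, Q_j = Σ (P_i / 10 mm) · U_{j−i}.
At t = 2 h (j=4): Q = (27.8/10)·1.8 + (20.6/10)·2.5 + (4.6/10)·3.4 = 11.7 m³/s.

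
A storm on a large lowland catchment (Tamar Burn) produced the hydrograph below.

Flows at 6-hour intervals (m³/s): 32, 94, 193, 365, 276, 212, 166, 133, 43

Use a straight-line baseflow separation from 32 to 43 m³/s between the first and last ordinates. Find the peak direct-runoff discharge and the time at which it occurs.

Q_p = 328.88 m³/s at t = 18 h

Subtracting baseflow gives direct-runoff ordinates: 0.00, 60.62, 158.25, 328.88, 238.50, 173.12, 125.75, 91.38, 0.00 m³/s.
The maximum is 328.88 m³/s, occurring at the reading for t = 18 h.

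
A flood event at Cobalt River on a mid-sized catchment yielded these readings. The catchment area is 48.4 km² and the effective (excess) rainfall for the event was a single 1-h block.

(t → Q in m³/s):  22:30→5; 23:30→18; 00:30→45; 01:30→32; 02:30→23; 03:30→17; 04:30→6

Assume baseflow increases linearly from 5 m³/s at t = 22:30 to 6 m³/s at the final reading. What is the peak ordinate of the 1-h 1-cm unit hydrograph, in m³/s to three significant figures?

Direct runoff: 0.00, 12.83, 39.67, 26.50, 17.33, 11.17, 0.00 m³/s; ΣQ_DR = 107.5 m³/s, peak = 39.67 m³/s.
Runoff depth d = ΣQ_DR·Δt / A = 107.5 × 3600 / (48.4 km²) = 7.996 mm.
The 1-cm UH is the DRH scaled by (10 mm)/d, so U_p = 39.67 × 10/7.996 = 49.6 m³/s.

U_p ≈ 49.6 m³/s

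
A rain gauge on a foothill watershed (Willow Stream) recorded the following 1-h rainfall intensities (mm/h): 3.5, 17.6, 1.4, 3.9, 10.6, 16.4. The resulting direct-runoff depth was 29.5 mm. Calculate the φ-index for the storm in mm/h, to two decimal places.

φ ≈ 5.03 mm/h

Only the 3 blocks with intensity above φ contribute runoff: 17.6, 10.6, 16.4 mm/h.
Σ(I−φ)·Δt = d  ⇒  (17.6+10.6+16.4 − 3φ)·1 = 29.5
φ = (44.60 − 29.5/1) / 3 = 5.03 mm/h.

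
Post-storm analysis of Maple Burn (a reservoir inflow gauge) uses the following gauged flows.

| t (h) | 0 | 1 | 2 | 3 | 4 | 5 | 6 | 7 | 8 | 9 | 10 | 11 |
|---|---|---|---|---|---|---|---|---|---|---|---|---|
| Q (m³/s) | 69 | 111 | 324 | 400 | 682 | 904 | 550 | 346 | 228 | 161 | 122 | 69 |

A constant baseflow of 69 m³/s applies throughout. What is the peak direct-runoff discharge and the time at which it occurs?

Q_p = 835.0 m³/s at t = 5 h

Subtracting baseflow gives direct-runoff ordinates: 0.0, 42.0, 255.0, 331.0, 613.0, 835.0, 481.0, 277.0, 159.0, 92.0, 53.0, 0.0 m³/s.
The maximum is 835.0 m³/s, occurring at the reading for t = 5 h.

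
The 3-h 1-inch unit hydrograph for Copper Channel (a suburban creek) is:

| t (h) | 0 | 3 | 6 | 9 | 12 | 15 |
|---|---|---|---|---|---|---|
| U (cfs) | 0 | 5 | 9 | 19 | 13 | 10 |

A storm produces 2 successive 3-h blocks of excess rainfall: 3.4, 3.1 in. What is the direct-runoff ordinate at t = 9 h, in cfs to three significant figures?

By discrete convolution, Q_j = Σ (P_i / 1 in) · U_{j−i}.
At t = 9 h (j=3): Q = (3.4/1)·19 + (3.1/1)·9 = 92.5 cfs.

Q ≈ 92.5 cfs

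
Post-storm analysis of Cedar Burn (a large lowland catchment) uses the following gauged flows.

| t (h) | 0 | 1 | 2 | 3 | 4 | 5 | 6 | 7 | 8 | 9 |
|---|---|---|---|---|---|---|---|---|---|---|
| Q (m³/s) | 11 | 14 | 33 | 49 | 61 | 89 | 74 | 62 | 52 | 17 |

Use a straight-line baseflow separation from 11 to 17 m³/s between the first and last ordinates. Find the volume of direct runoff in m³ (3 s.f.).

V ≈ 1.16 × 10^6 m³

Direct-runoff ordinates (Q − Q_b): 0.00, 2.33, 20.67, 36.00, 47.33, 74.67, 59.00, 46.33, 35.67, 0.00 m³/s.
ΣQ_DR = 322.0 m³/s.
With Δt = 1 h = 3600 s, V = ΣQ_DR · Δt = 322.0 × 3600 = 1.16 × 10^6 m³.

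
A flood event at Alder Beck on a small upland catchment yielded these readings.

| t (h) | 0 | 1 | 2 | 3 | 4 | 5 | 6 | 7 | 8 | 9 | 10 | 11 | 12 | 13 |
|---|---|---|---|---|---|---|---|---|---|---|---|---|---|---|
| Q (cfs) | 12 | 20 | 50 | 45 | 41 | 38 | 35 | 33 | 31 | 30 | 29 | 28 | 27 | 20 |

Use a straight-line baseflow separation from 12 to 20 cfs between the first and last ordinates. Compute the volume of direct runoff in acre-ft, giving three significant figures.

V ≈ 17.8 acre-ft

Direct-runoff ordinates (Q − Q_b): 0.00, 7.38, 36.77, 31.15, 26.54, 22.92, 19.31, 16.69, 14.08, 12.46, 10.85, 9.23, 7.62, 0.00 cfs.
ΣQ_DR = 215.0 cfs.
With Δt = 1 h = 3600 s, V = ΣQ_DR · Δt = 215.0 × 3600 = 7.74 × 10^5 ft³ = 17.8 acre-ft.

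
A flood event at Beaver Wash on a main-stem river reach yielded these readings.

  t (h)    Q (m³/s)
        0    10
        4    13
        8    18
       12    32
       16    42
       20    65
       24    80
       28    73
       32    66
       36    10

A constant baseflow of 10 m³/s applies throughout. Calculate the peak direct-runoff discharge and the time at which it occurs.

Q_p = 70.0 m³/s at t = 24 h

Subtracting baseflow gives direct-runoff ordinates: 0.0, 3.0, 8.0, 22.0, 32.0, 55.0, 70.0, 63.0, 56.0, 0.0 m³/s.
The maximum is 70.0 m³/s, occurring at the reading for t = 24 h.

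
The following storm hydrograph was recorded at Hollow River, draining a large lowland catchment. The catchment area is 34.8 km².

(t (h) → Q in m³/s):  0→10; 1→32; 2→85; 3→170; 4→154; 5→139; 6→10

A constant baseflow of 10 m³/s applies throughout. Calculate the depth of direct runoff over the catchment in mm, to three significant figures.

Direct runoff: 0.0, 22.0, 75.0, 160.0, 144.0, 129.0, 0.0 m³/s; ΣQ_DR = 530.0 m³/s.
V = ΣQ_DR · Δt = 530.0 × 3600 s = 1.908 × 10^6 m³.
Over A = 34.8 km², depth = V / A = 54.8 mm.

d ≈ 54.8 mm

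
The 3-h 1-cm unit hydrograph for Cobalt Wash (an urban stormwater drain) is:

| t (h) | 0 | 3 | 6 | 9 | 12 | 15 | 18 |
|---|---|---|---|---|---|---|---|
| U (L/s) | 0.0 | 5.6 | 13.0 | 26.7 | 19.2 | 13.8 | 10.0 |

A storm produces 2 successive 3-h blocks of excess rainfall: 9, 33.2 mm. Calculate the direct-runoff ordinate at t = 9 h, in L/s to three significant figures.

By discrete convolution, Q_j = Σ (P_i / 10 mm) · U_{j−i}.
At t = 9 h (j=3): Q = (9/10)·26.7 + (33.2/10)·13.0 = 67.2 L/s.

Q ≈ 67.2 L/s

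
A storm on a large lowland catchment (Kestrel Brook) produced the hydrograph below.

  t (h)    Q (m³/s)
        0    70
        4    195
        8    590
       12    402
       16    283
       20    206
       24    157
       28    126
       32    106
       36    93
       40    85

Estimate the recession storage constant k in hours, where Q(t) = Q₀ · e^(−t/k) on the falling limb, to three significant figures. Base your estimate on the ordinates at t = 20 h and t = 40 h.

k ≈ 22.6 h

On the falling limb, Q drops from 206 to 85 m³/s between t = 20 h and t = 40 h (Δt = 20 h).
k = −Δt / ln(Q₂/Q₁) = −20 / ln(85/206) = 22.6 h.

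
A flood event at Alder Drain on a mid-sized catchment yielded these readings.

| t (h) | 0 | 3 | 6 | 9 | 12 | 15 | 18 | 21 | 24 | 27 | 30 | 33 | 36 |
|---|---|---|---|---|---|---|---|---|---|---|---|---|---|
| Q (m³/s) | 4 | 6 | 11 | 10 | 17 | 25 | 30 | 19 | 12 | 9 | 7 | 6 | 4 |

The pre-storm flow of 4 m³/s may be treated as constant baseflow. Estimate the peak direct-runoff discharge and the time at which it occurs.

Subtracting baseflow gives direct-runoff ordinates: 0.0, 2.0, 7.0, 6.0, 13.0, 21.0, 26.0, 15.0, 8.0, 5.0, 3.0, 2.0, 0.0 m³/s.
The maximum is 26.0 m³/s, occurring at the reading for t = 18 h.

Q_p = 26.0 m³/s at t = 18 h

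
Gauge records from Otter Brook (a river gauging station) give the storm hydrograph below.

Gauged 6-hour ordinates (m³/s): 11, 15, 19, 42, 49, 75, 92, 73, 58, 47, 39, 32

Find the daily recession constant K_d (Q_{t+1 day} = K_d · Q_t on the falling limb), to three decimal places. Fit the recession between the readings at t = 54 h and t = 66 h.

Between t = 54 h and t = 66 h the flow falls from 47 to 32 m³/s over 2×6 h = 12 h.
Per-interval ratio K = (32/47)^(1/2) = 0.8251; K_d = K^(24/6) = 0.464.

K_d ≈ 0.464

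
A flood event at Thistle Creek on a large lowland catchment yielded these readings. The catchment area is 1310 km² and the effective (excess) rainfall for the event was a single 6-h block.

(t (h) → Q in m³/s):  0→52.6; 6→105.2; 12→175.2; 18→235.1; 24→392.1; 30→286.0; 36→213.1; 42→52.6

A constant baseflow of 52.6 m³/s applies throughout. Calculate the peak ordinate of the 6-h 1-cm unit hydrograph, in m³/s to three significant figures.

Direct runoff: 0.0, 52.6, 122.6, 182.5, 339.5, 233.4, 160.5, 0.0 m³/s; ΣQ_DR = 1091 m³/s, peak = 339.5 m³/s.
Runoff depth d = ΣQ_DR·Δt / A = 1091 × 21600 / (1310 km²) = 17.99 mm.
The 1-cm UH is the DRH scaled by (10 mm)/d, so U_p = 339.5 × 10/17.99 = 189 m³/s.

U_p ≈ 189 m³/s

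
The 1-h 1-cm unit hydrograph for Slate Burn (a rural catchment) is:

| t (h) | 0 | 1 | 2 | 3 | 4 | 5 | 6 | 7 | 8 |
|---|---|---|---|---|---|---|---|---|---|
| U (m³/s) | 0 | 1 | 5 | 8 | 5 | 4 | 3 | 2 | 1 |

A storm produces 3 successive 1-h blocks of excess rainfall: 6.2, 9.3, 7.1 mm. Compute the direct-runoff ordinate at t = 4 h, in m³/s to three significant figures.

By discrete convolution, Q_j = Σ (P_i / 10 mm) · U_{j−i}.
At t = 4 h (j=4): Q = (6.2/10)·5 + (9.3/10)·8 + (7.1/10)·5 = 14.1 m³/s.

Q ≈ 14.1 m³/s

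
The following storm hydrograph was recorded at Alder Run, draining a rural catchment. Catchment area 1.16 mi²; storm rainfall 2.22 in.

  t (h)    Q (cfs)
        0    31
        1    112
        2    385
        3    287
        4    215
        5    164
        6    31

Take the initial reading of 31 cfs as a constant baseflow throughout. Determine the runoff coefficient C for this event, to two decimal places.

C ≈ 0.61

ΣQ_DR = 1008 cfs; V = ΣQ_DR·Δt = 3.629 × 10^6 ft³.
Runoff depth d = V / A = 1.347 in.
C = d / P = 1.347 / 2.22 = 0.61.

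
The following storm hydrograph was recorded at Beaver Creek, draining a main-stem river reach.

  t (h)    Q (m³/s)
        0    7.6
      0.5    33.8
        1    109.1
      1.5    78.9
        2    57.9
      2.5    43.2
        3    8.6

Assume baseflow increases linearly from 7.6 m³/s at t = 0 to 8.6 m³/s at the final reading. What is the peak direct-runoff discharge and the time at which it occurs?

Q_p = 101.17 m³/s at t = 1 h

Subtracting baseflow gives direct-runoff ordinates: 0.00, 26.03, 101.17, 70.80, 49.63, 34.77, 0.00 m³/s.
The maximum is 101.17 m³/s, occurring at the reading for t = 1 h.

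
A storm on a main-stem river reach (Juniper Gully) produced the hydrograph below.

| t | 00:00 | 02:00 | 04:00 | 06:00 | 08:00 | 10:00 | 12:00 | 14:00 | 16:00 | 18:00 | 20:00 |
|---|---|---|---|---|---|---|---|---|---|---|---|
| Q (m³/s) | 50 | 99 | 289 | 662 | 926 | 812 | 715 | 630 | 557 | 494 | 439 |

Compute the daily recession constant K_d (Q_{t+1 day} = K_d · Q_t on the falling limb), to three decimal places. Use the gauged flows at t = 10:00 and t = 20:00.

K_d ≈ 0.229

Between t = 10:00 and t = 20:00 the flow falls from 812 to 439 m³/s over 5×2 h = 10 h.
Per-interval ratio K = (439/812)^(1/5) = 0.8843; K_d = K^(24/2) = 0.229.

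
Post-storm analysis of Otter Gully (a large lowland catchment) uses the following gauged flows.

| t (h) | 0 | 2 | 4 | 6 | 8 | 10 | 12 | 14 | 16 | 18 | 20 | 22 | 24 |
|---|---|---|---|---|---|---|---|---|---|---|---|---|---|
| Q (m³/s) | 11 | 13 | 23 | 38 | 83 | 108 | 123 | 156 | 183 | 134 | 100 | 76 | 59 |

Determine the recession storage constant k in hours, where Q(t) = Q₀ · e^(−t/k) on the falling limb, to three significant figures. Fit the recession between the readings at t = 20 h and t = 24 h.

On the falling limb, Q drops from 100 to 59 m³/s between t = 20 h and t = 24 h (Δt = 4 h).
k = −Δt / ln(Q₂/Q₁) = −4 / ln(59/100) = 7.58 h.

k ≈ 7.58 h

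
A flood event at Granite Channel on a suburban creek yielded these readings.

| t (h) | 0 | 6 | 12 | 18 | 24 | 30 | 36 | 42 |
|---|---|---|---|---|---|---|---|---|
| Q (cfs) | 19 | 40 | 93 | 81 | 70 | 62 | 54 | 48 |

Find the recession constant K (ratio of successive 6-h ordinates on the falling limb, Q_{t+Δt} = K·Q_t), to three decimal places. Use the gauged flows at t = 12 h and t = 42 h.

Using the recession-limb readings at t = 12 h and t = 42 h: Q falls from 93 to 48 cfs over 5 intervals.
K = (Q₂/Q₁)^(1/5) = (48/93)^(1/5) = 0.876.

K ≈ 0.876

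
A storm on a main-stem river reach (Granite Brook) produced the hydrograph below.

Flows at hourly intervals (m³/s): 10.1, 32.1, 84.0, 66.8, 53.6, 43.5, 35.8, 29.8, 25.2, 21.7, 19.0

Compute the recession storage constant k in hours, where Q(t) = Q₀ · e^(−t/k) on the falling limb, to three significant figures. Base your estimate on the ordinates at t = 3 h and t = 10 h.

k ≈ 5.57 h

On the falling limb, Q drops from 66.8 to 19.0 m³/s between t = 3 h and t = 10 h (Δt = 7 h).
k = −Δt / ln(Q₂/Q₁) = −7 / ln(19.0/66.8) = 5.57 h.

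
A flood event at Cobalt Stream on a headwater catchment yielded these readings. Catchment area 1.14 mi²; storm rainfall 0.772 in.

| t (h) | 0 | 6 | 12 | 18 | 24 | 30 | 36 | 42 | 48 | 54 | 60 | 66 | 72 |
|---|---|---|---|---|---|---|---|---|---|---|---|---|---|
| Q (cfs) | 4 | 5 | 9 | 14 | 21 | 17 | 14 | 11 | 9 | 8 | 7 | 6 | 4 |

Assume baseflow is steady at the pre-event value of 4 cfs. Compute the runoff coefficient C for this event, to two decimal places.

C ≈ 0.81

ΣQ_DR = 77.00 cfs; V = ΣQ_DR·Δt = 1.663 × 10^6 ft³.
Runoff depth d = V / A = 0.6280 in.
C = d / P = 0.6280 / 0.772 = 0.81.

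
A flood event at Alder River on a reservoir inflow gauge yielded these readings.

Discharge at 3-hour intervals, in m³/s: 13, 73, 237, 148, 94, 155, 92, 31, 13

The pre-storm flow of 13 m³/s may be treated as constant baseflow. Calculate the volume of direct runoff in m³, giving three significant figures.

Direct-runoff ordinates (Q − Q_b): 0.0, 60.0, 224.0, 135.0, 81.0, 142.0, 79.0, 18.0, 0.0 m³/s.
ΣQ_DR = 739.0 m³/s.
With Δt = 3 h = 10800 s, V = ΣQ_DR · Δt = 739.0 × 10800 = 7.98 × 10^6 m³.

V ≈ 7.98 × 10^6 m³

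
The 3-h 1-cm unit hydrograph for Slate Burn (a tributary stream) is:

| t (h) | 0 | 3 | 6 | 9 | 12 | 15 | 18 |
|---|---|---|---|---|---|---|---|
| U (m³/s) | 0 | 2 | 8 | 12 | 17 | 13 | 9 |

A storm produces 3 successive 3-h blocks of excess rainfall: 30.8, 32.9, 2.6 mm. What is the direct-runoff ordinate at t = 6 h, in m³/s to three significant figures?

Q ≈ 31.2 m³/s

By discrete convolution, Q_j = Σ (P_i / 10 mm) · U_{j−i}.
At t = 6 h (j=2): Q = (30.8/10)·8 + (32.9/10)·2 + (2.6/10)·0 = 31.2 m³/s.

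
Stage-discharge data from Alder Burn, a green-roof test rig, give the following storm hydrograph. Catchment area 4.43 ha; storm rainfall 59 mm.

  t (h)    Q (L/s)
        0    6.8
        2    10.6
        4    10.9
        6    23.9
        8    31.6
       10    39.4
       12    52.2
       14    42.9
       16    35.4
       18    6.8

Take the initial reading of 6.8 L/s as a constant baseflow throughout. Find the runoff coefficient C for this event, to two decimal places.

C ≈ 0.53

ΣQ_DR = 192.5 L/s; V = ΣQ_DR·Δt = 1.386 × 10^6 L.
Runoff depth d = V / A = 31.29 mm.
C = d / P = 31.29 / 59 = 0.53.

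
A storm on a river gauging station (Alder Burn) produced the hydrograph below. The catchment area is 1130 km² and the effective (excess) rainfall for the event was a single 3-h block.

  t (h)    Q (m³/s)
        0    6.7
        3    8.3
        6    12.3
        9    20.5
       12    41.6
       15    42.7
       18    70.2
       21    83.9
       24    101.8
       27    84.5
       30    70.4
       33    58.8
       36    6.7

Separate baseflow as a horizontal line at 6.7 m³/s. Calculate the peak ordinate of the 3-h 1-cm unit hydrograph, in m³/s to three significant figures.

Direct runoff: 0.0, 1.6, 5.6, 13.8, 34.9, 36.0, 63.5, 77.2, 95.1, 77.8, 63.7, 52.1, 0.0 m³/s; ΣQ_DR = 521.3 m³/s, peak = 95.1 m³/s.
Runoff depth d = ΣQ_DR·Δt / A = 521.3 × 10800 / (1130 km²) = 4.982 mm.
The 1-cm UH is the DRH scaled by (10 mm)/d, so U_p = 95.1 × 10/4.982 = 191 m³/s.

U_p ≈ 191 m³/s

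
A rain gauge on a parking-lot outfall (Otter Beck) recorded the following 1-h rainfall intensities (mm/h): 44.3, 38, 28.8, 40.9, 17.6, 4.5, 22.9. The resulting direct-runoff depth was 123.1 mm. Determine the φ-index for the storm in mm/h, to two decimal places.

φ ≈ 11.57 mm/h

Only the 6 blocks with intensity above φ contribute runoff: 44.3, 38, 28.8, 40.9, 17.6, 22.9 mm/h.
Σ(I−φ)·Δt = d  ⇒  (44.3+38+28.8+40.9+17.6+22.9 − 6φ)·1 = 123.1
φ = (192.5 − 123.1/1) / 6 = 11.57 mm/h.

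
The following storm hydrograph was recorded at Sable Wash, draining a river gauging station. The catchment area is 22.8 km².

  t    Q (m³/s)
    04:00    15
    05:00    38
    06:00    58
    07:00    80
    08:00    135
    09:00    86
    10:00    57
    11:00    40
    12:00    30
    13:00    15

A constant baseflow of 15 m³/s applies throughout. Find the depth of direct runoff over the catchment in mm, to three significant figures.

d ≈ 63.8 mm

Direct runoff: 0.0, 23.0, 43.0, 65.0, 120.0, 71.0, 42.0, 25.0, 15.0, 0.0 m³/s; ΣQ_DR = 404.0 m³/s.
V = ΣQ_DR · Δt = 404.0 × 3600 s = 1.454 × 10^6 m³.
Over A = 22.8 km², depth = V / A = 63.8 mm.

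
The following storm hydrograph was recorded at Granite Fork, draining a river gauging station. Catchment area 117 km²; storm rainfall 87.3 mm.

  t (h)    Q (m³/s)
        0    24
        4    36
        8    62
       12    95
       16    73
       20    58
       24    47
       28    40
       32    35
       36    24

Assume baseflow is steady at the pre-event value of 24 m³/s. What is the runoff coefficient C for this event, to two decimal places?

C ≈ 0.36

ΣQ_DR = 254.0 m³/s; V = ΣQ_DR·Δt = 3.658 × 10^6 m³.
Runoff depth d = V / A = 31.26 mm.
C = d / P = 31.26 / 87.3 = 0.36.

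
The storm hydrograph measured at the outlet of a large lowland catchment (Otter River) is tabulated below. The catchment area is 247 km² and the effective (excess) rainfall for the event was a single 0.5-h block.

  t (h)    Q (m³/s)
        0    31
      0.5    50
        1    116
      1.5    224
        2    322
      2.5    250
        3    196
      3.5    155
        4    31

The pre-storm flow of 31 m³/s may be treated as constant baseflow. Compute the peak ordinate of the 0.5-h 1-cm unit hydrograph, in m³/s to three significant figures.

U_p ≈ 364 m³/s

Direct runoff: 0.0, 19.0, 85.0, 193.0, 291.0, 219.0, 165.0, 124.0, 0.0 m³/s; ΣQ_DR = 1096 m³/s, peak = 291.0 m³/s.
Runoff depth d = ΣQ_DR·Δt / A = 1096 × 1800 / (247 km²) = 7.987 mm.
The 1-cm UH is the DRH scaled by (10 mm)/d, so U_p = 291.0 × 10/7.987 = 364 m³/s.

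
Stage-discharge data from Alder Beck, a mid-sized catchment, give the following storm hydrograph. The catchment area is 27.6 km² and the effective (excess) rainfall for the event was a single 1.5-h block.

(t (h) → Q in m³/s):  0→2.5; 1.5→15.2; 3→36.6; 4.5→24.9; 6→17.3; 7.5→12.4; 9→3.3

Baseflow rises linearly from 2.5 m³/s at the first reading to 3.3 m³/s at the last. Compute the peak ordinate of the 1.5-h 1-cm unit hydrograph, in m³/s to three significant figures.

Direct runoff: 0.00, 12.57, 33.83, 22.00, 14.27, 9.23, 0.00 m³/s; ΣQ_DR = 91.90 m³/s, peak = 33.83 m³/s.
Runoff depth d = ΣQ_DR·Δt / A = 91.90 × 5400 / (27.6 km²) = 17.98 mm.
The 1-cm UH is the DRH scaled by (10 mm)/d, so U_p = 33.83 × 10/17.98 = 18.8 m³/s.

U_p ≈ 18.8 m³/s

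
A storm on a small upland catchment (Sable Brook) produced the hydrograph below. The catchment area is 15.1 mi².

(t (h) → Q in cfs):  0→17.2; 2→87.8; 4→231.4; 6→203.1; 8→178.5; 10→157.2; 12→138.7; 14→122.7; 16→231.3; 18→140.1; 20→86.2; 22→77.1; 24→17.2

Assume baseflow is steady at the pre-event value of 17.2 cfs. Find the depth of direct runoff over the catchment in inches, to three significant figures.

Direct runoff: 0.0, 70.6, 214.2, 185.9, 161.3, 140.0, 121.5, 105.5, 214.1, 122.9, 69.0, 59.9, 0.0 cfs; ΣQ_DR = 1465 cfs.
V = ΣQ_DR · Δt = 1465 × 7200 s = 1.055 × 10^7 ft³.
Over A = 15.1 mi², depth = V / A = 0.301 in.

d ≈ 0.301 in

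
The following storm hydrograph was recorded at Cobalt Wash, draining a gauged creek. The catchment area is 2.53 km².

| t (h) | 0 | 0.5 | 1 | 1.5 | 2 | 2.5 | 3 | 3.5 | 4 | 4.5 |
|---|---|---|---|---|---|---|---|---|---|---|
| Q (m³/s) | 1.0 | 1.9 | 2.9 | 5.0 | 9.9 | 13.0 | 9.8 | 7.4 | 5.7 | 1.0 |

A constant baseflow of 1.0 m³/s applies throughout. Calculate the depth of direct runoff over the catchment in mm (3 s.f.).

d ≈ 33.9 mm

Direct runoff: 0.0, 0.9, 1.9, 4.0, 8.9, 12.0, 8.8, 6.4, 4.7, 0.0 m³/s; ΣQ_DR = 47.60 m³/s.
V = ΣQ_DR · Δt = 47.60 × 1800 s = 85680 m³.
Over A = 2.53 km², depth = V / A = 33.9 mm.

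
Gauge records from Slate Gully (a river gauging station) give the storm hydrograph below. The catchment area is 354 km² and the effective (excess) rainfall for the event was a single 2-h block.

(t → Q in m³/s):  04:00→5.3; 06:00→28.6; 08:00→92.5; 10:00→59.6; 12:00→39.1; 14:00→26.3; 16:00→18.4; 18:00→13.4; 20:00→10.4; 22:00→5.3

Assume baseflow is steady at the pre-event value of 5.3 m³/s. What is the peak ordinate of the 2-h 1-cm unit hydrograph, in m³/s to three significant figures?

U_p ≈ 174 m³/s

Direct runoff: 0.0, 23.3, 87.2, 54.3, 33.8, 21.0, 13.1, 8.1, 5.1, 0.0 m³/s; ΣQ_DR = 245.9 m³/s, peak = 87.2 m³/s.
Runoff depth d = ΣQ_DR·Δt / A = 245.9 × 7200 / (354 km²) = 5.001 mm.
The 1-cm UH is the DRH scaled by (10 mm)/d, so U_p = 87.2 × 10/5.001 = 174 m³/s.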